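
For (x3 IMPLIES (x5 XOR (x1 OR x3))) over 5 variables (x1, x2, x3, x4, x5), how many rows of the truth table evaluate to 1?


Formula: (x3 IMPLIES (x5 XOR (x1 OR x3))) over 5 vars (32 rows)
Evaluate each row (x1, x2, x3, x4, x5 as bits, MSB first):
  row 0 [00000]: (0 IMPLIES (0 XOR (0 OR 0))) -> 1
  row 1 [00001]: (0 IMPLIES (1 XOR (0 OR 0))) -> 1
  row 2 [00010]: (0 IMPLIES (0 XOR (0 OR 0))) -> 1
  row 3 [00011]: (0 IMPLIES (1 XOR (0 OR 0))) -> 1
  row 4 [00100]: (1 IMPLIES (0 XOR (0 OR 1))) -> 1
  row 5 [00101]: (1 IMPLIES (1 XOR (0 OR 1))) -> 0
  row 6 [00110]: (1 IMPLIES (0 XOR (0 OR 1))) -> 1
  row 7 [00111]: (1 IMPLIES (1 XOR (0 OR 1))) -> 0
  row 8 [01000]: (0 IMPLIES (0 XOR (0 OR 0))) -> 1
  row 9 [01001]: (0 IMPLIES (1 XOR (0 OR 0))) -> 1
  row 10 [01010]: (0 IMPLIES (0 XOR (0 OR 0))) -> 1
  row 11 [01011]: (0 IMPLIES (1 XOR (0 OR 0))) -> 1
  row 12 [01100]: (1 IMPLIES (0 XOR (0 OR 1))) -> 1
  row 13 [01101]: (1 IMPLIES (1 XOR (0 OR 1))) -> 0
  row 14 [01110]: (1 IMPLIES (0 XOR (0 OR 1))) -> 1
  row 15 [01111]: (1 IMPLIES (1 XOR (0 OR 1))) -> 0
  row 16 [10000]: (0 IMPLIES (0 XOR (1 OR 0))) -> 1
  row 17 [10001]: (0 IMPLIES (1 XOR (1 OR 0))) -> 1
  row 18 [10010]: (0 IMPLIES (0 XOR (1 OR 0))) -> 1
  row 19 [10011]: (0 IMPLIES (1 XOR (1 OR 0))) -> 1
  row 20 [10100]: (1 IMPLIES (0 XOR (1 OR 1))) -> 1
  row 21 [10101]: (1 IMPLIES (1 XOR (1 OR 1))) -> 0
  row 22 [10110]: (1 IMPLIES (0 XOR (1 OR 1))) -> 1
  row 23 [10111]: (1 IMPLIES (1 XOR (1 OR 1))) -> 0
  row 24 [11000]: (0 IMPLIES (0 XOR (1 OR 0))) -> 1
  row 25 [11001]: (0 IMPLIES (1 XOR (1 OR 0))) -> 1
  row 26 [11010]: (0 IMPLIES (0 XOR (1 OR 0))) -> 1
  row 27 [11011]: (0 IMPLIES (1 XOR (1 OR 0))) -> 1
  row 28 [11100]: (1 IMPLIES (0 XOR (1 OR 1))) -> 1
  row 29 [11101]: (1 IMPLIES (1 XOR (1 OR 1))) -> 0
  row 30 [11110]: (1 IMPLIES (0 XOR (1 OR 1))) -> 1
  row 31 [11111]: (1 IMPLIES (1 XOR (1 OR 1))) -> 0
Full result column, 8 rows per line (x1,x2 fixed per line; x3,x4,x5 runs 000..111 left to right):
  rows 0-7 [x1,x2=00]: 11111010  (ones: 6)
  rows 8-15 [x1,x2=01]: 11111010  (ones: 6)
  rows 16-23 [x1,x2=10]: 11111010  (ones: 6)
  rows 24-31 [x1,x2=11]: 11111010  (ones: 6)
Count of 1-rows = 6+6+6+6 = 24

24


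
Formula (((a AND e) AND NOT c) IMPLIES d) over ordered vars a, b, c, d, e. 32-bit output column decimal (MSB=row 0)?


Formula: (((a AND e) AND NOT c) IMPLIES d) over a, b, c, d, e (32 rows)
Evaluate each row (bits = a,b,c,d,e, MSB first):
  row 0 [00000]: (((0 AND 0) AND NOT 0) IMPLIES 0) -> 1
  row 1 [00001]: (((0 AND 1) AND NOT 0) IMPLIES 0) -> 1
  row 2 [00010]: (((0 AND 0) AND NOT 0) IMPLIES 1) -> 1
  row 3 [00011]: (((0 AND 1) AND NOT 0) IMPLIES 1) -> 1
  row 4 [00100]: (((0 AND 0) AND NOT 1) IMPLIES 0) -> 1
  row 5 [00101]: (((0 AND 1) AND NOT 1) IMPLIES 0) -> 1
  row 6 [00110]: (((0 AND 0) AND NOT 1) IMPLIES 1) -> 1
  row 7 [00111]: (((0 AND 1) AND NOT 1) IMPLIES 1) -> 1
  row 8 [01000]: (((0 AND 0) AND NOT 0) IMPLIES 0) -> 1
  row 9 [01001]: (((0 AND 1) AND NOT 0) IMPLIES 0) -> 1
  row 10 [01010]: (((0 AND 0) AND NOT 0) IMPLIES 1) -> 1
  row 11 [01011]: (((0 AND 1) AND NOT 0) IMPLIES 1) -> 1
  row 12 [01100]: (((0 AND 0) AND NOT 1) IMPLIES 0) -> 1
  row 13 [01101]: (((0 AND 1) AND NOT 1) IMPLIES 0) -> 1
  row 14 [01110]: (((0 AND 0) AND NOT 1) IMPLIES 1) -> 1
  row 15 [01111]: (((0 AND 1) AND NOT 1) IMPLIES 1) -> 1
  row 16 [10000]: (((1 AND 0) AND NOT 0) IMPLIES 0) -> 1
  row 17 [10001]: (((1 AND 1) AND NOT 0) IMPLIES 0) -> 0
  row 18 [10010]: (((1 AND 0) AND NOT 0) IMPLIES 1) -> 1
  row 19 [10011]: (((1 AND 1) AND NOT 0) IMPLIES 1) -> 1
  row 20 [10100]: (((1 AND 0) AND NOT 1) IMPLIES 0) -> 1
  row 21 [10101]: (((1 AND 1) AND NOT 1) IMPLIES 0) -> 1
  row 22 [10110]: (((1 AND 0) AND NOT 1) IMPLIES 1) -> 1
  row 23 [10111]: (((1 AND 1) AND NOT 1) IMPLIES 1) -> 1
  row 24 [11000]: (((1 AND 0) AND NOT 0) IMPLIES 0) -> 1
  row 25 [11001]: (((1 AND 1) AND NOT 0) IMPLIES 0) -> 0
  row 26 [11010]: (((1 AND 0) AND NOT 0) IMPLIES 1) -> 1
  row 27 [11011]: (((1 AND 1) AND NOT 0) IMPLIES 1) -> 1
  row 28 [11100]: (((1 AND 0) AND NOT 1) IMPLIES 0) -> 1
  row 29 [11101]: (((1 AND 1) AND NOT 1) IMPLIES 0) -> 1
  row 30 [11110]: (((1 AND 0) AND NOT 1) IMPLIES 1) -> 1
  row 31 [11111]: (((1 AND 1) AND NOT 1) IMPLIES 1) -> 1
Full result column, 4 rows per line (a,b,c fixed per line; d,e runs 00..11 left to right):
  rows 0-3 [a,b,c=000]: 1111  = hex F
  rows 4-7 [a,b,c=001]: 1111  = hex F
  rows 8-11 [a,b,c=010]: 1111  = hex F
  rows 12-15 [a,b,c=011]: 1111  = hex F
  rows 16-19 [a,b,c=100]: 1011  = hex B
  rows 20-23 [a,b,c=101]: 1111  = hex F
  rows 24-27 [a,b,c=110]: 1011  = hex B
  rows 28-31 [a,b,c=111]: 1111  = hex F
Output column (row 0 .. row 31) = 11111111111111111011111110111111
Output column grouped in 4s = 1111 1111 1111 1111 1011 1111 1011 1111 = 0xFFFFBFBF
Convert to decimal digit by digit (value = value*16 + digit):
  F -> 15
  15*16 + 15 (F) = 255
  255*16 + 15 (F) = 4095
  4095*16 + 15 (F) = 65535
  65535*16 + 11 (B) = 1048571
  1048571*16 + 15 (F) = 16777151
  16777151*16 + 11 (B) = 268434427
  268434427*16 + 15 (F) = 4294950847
Decimal = 4294950847

4294950847


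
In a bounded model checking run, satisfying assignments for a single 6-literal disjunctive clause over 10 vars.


Step 1: Total=2^10=1024
Step 2: Unsat when all 6 false: 2^4=16
Step 3: Sat=1024-16=1008

1008


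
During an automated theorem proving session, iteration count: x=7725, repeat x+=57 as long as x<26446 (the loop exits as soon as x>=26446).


Step 1: x goes from 7725 toward 26446 by 57; the body runs while x<26446, so iterations = ceil((bound-start)/step)
Step 2: Distance=18721
Step 3: ceil(18721/57)=329

329


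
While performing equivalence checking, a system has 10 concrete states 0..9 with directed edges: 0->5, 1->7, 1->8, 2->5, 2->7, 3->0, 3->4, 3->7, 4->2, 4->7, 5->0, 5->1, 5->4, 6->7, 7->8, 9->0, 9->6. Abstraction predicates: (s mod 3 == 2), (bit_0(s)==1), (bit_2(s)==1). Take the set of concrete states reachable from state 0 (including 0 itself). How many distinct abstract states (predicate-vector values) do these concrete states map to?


BFS from 0:
Concrete reachable: {0, 1, 2, 4, 5, 7, 8}
Abstract via predicates (s mod 3 == 2), (bit_0(s)==1), (bit_2(s)==1):
  (0,0,0) <- {0}
  (0,0,1) <- {4}
  (0,1,0) <- {1}
  (0,1,1) <- {7}
  (1,0,0) <- {2, 8}
  (1,1,1) <- {5}
Distinct abstract states = 6

6


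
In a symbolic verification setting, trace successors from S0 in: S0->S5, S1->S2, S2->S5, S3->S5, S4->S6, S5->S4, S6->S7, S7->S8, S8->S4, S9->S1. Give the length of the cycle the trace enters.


Trace from S0 until a state repeats:
  S0 -> S5 -> S4 -> S6 -> S7 -> S8 -> S4
S4 first seen at step 2, revisited at step 6.
Cycle length = 6 - 2 = 4

4


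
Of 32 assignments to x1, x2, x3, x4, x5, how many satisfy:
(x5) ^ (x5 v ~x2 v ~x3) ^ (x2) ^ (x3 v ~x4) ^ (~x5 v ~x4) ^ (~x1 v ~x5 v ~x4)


CNF with 6 clauses over 5 vars (32 assignments).
An assignment satisfies CNF iff every clause has >=1 true literal.
Check each row (bits = x1,x2,x3,x4,x5; clause T/F shown):
  row 0 [00000]: clauses=FTFTTT -> 0
  row 1 [00001]: clauses=TTFTTT -> 0
  row 2 [00010]: clauses=FTFFTT -> 0
  row 3 [00011]: clauses=TTFFFT -> 0
  row 4 [00100]: clauses=FTFTTT -> 0
  row 5 [00101]: clauses=TTFTTT -> 0
  row 6 [00110]: clauses=FTFTTT -> 0
  row 7 [00111]: clauses=TTFTFT -> 0
  row 8 [01000]: clauses=FTTTTT -> 0
  row 9 [01001]: clauses=TTTTTT -> 1
  row 10 [01010]: clauses=FTTFTT -> 0
  row 11 [01011]: clauses=TTTFFT -> 0
  row 12 [01100]: clauses=FFTTTT -> 0
  row 13 [01101]: clauses=TTTTTT -> 1
  row 14 [01110]: clauses=FFTTTT -> 0
  row 15 [01111]: clauses=TTTTFT -> 0
  row 16 [10000]: clauses=FTFTTT -> 0
  row 17 [10001]: clauses=TTFTTT -> 0
  row 18 [10010]: clauses=FTFFTT -> 0
  row 19 [10011]: clauses=TTFFFF -> 0
  row 20 [10100]: clauses=FTFTTT -> 0
  row 21 [10101]: clauses=TTFTTT -> 0
  row 22 [10110]: clauses=FTFTTT -> 0
  row 23 [10111]: clauses=TTFTFF -> 0
  row 24 [11000]: clauses=FTTTTT -> 0
  row 25 [11001]: clauses=TTTTTT -> 1
  row 26 [11010]: clauses=FTTFTT -> 0
  row 27 [11011]: clauses=TTTFFF -> 0
  row 28 [11100]: clauses=FFTTTT -> 0
  row 29 [11101]: clauses=TTTTTT -> 1
  row 30 [11110]: clauses=FFTTTT -> 0
  row 31 [11111]: clauses=TTTTFF -> 0
Full result column, 8 rows per line (x1,x2 fixed per line; x3,x4,x5 runs 000..111 left to right):
  rows 0-7 [x1,x2=00]: 00000000  (ones: 0)
  rows 8-15 [x1,x2=01]: 01000100  (ones: 2)
  rows 16-23 [x1,x2=10]: 00000000  (ones: 0)
  rows 24-31 [x1,x2=11]: 01000100  (ones: 2)
Satisfying assignments = 0+2+0+2 = 4

4


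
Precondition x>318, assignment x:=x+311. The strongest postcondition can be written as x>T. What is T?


Formula: sp(P, x:=E) = exists old_x. (x = E[old_x/x]) AND P[old_x/x] (old_x is the value of x before the assignment; eliminate old_x by solving x = E[old_x/x] for old_x)
Step 1: Precondition P: x>318, i.e. old_x > 318
Step 2: Assignment gives x = old_x + 311, so old_x = x - 311
Step 3: Substitute into P: x - 311 > 318
Step 4: Simplify: x > 318+311 = 629

629


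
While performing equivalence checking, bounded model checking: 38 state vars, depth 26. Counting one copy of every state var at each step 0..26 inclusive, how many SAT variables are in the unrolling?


BMC unrolls to depth k, creating one copy of each state var for steps 0..k.
Step count = 26 + 1 = 27 (steps 0 through 26)
Vars per step = 38
Total = 38 * 27 = 1026

1026


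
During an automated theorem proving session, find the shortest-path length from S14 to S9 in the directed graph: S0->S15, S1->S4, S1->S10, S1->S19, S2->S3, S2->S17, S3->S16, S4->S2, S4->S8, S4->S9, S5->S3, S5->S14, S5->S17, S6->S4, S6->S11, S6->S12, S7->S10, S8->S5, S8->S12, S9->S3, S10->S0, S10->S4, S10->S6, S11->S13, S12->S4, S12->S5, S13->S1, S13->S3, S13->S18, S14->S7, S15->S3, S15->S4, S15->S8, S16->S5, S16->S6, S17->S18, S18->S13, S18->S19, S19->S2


BFS layer-by-layer from S14:
  dist 0: {S14}
  dist 1: {S7}
  dist 2: {S10}
  dist 3: {S0, S4, S6}
  dist 4: {S2, S8, S9, S11, S12, S15}
  -> S9 reached at distance 4
Shortest path length = 4

4


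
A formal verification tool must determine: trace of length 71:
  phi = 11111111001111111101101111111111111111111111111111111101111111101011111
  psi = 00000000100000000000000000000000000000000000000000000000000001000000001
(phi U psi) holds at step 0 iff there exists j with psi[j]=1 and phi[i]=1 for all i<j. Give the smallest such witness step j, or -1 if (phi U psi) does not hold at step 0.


(phi U psi) at 0: need smallest j with psi[j]=1 and phi[i]=1 for all i in [0,j).
Scan from step 0:
  step 0: phi=1, psi=0 -> continue
  step 1: phi=1, psi=0 -> continue
  step 2: phi=1, psi=0 -> continue
  step 3: phi=1, psi=0 -> continue
  step 8: psi=1 and phi held for [0,8) -> witness found
Witness step = 8

8


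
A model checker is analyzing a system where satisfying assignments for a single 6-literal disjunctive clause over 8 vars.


Step 1: Total=2^8=256
Step 2: Unsat when all 6 false: 2^2=4
Step 3: Sat=256-4=252

252


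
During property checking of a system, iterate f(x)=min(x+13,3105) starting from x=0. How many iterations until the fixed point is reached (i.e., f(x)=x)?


Step 1: x=0, cap=3105, increment=13
Step 2: x grows by 13 each step until capped at 3105; fixed point is x=3105
Step 3: iterations = ceil(3105/13) = 239

239


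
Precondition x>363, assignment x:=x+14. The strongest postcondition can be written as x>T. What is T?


Formula: sp(P, x:=E) = exists old_x. (x = E[old_x/x]) AND P[old_x/x] (old_x is the value of x before the assignment; eliminate old_x by solving x = E[old_x/x] for old_x)
Step 1: Precondition P: x>363, i.e. old_x > 363
Step 2: Assignment gives x = old_x + 14, so old_x = x - 14
Step 3: Substitute into P: x - 14 > 363
Step 4: Simplify: x > 363+14 = 377

377


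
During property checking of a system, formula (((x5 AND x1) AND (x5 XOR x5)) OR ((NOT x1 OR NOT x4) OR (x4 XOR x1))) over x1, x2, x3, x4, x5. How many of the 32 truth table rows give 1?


Formula: (((x5 AND x1) AND (x5 XOR x5)) OR ((NOT x1 OR NOT x4) OR (x4 XOR x1))) over 5 vars (32 rows)
Evaluate each row (x1, x2, x3, x4, x5 as bits, MSB first):
  row 0 [00000]: (((0 AND 0) AND (0 XOR 0)) OR ((NOT 0 OR NOT 0) OR (0 XOR 0))) -> 1
  row 1 [00001]: (((1 AND 0) AND (1 XOR 1)) OR ((NOT 0 OR NOT 0) OR (0 XOR 0))) -> 1
  row 2 [00010]: (((0 AND 0) AND (0 XOR 0)) OR ((NOT 0 OR NOT 1) OR (1 XOR 0))) -> 1
  row 3 [00011]: (((1 AND 0) AND (1 XOR 1)) OR ((NOT 0 OR NOT 1) OR (1 XOR 0))) -> 1
  row 4 [00100]: (((0 AND 0) AND (0 XOR 0)) OR ((NOT 0 OR NOT 0) OR (0 XOR 0))) -> 1
  row 5 [00101]: (((1 AND 0) AND (1 XOR 1)) OR ((NOT 0 OR NOT 0) OR (0 XOR 0))) -> 1
  row 6 [00110]: (((0 AND 0) AND (0 XOR 0)) OR ((NOT 0 OR NOT 1) OR (1 XOR 0))) -> 1
  row 7 [00111]: (((1 AND 0) AND (1 XOR 1)) OR ((NOT 0 OR NOT 1) OR (1 XOR 0))) -> 1
  row 8 [01000]: (((0 AND 0) AND (0 XOR 0)) OR ((NOT 0 OR NOT 0) OR (0 XOR 0))) -> 1
  row 9 [01001]: (((1 AND 0) AND (1 XOR 1)) OR ((NOT 0 OR NOT 0) OR (0 XOR 0))) -> 1
  row 10 [01010]: (((0 AND 0) AND (0 XOR 0)) OR ((NOT 0 OR NOT 1) OR (1 XOR 0))) -> 1
  row 11 [01011]: (((1 AND 0) AND (1 XOR 1)) OR ((NOT 0 OR NOT 1) OR (1 XOR 0))) -> 1
  row 12 [01100]: (((0 AND 0) AND (0 XOR 0)) OR ((NOT 0 OR NOT 0) OR (0 XOR 0))) -> 1
  row 13 [01101]: (((1 AND 0) AND (1 XOR 1)) OR ((NOT 0 OR NOT 0) OR (0 XOR 0))) -> 1
  row 14 [01110]: (((0 AND 0) AND (0 XOR 0)) OR ((NOT 0 OR NOT 1) OR (1 XOR 0))) -> 1
  row 15 [01111]: (((1 AND 0) AND (1 XOR 1)) OR ((NOT 0 OR NOT 1) OR (1 XOR 0))) -> 1
  row 16 [10000]: (((0 AND 1) AND (0 XOR 0)) OR ((NOT 1 OR NOT 0) OR (0 XOR 1))) -> 1
  row 17 [10001]: (((1 AND 1) AND (1 XOR 1)) OR ((NOT 1 OR NOT 0) OR (0 XOR 1))) -> 1
  row 18 [10010]: (((0 AND 1) AND (0 XOR 0)) OR ((NOT 1 OR NOT 1) OR (1 XOR 1))) -> 0
  row 19 [10011]: (((1 AND 1) AND (1 XOR 1)) OR ((NOT 1 OR NOT 1) OR (1 XOR 1))) -> 0
  row 20 [10100]: (((0 AND 1) AND (0 XOR 0)) OR ((NOT 1 OR NOT 0) OR (0 XOR 1))) -> 1
  row 21 [10101]: (((1 AND 1) AND (1 XOR 1)) OR ((NOT 1 OR NOT 0) OR (0 XOR 1))) -> 1
  row 22 [10110]: (((0 AND 1) AND (0 XOR 0)) OR ((NOT 1 OR NOT 1) OR (1 XOR 1))) -> 0
  row 23 [10111]: (((1 AND 1) AND (1 XOR 1)) OR ((NOT 1 OR NOT 1) OR (1 XOR 1))) -> 0
  row 24 [11000]: (((0 AND 1) AND (0 XOR 0)) OR ((NOT 1 OR NOT 0) OR (0 XOR 1))) -> 1
  row 25 [11001]: (((1 AND 1) AND (1 XOR 1)) OR ((NOT 1 OR NOT 0) OR (0 XOR 1))) -> 1
  row 26 [11010]: (((0 AND 1) AND (0 XOR 0)) OR ((NOT 1 OR NOT 1) OR (1 XOR 1))) -> 0
  row 27 [11011]: (((1 AND 1) AND (1 XOR 1)) OR ((NOT 1 OR NOT 1) OR (1 XOR 1))) -> 0
  row 28 [11100]: (((0 AND 1) AND (0 XOR 0)) OR ((NOT 1 OR NOT 0) OR (0 XOR 1))) -> 1
  row 29 [11101]: (((1 AND 1) AND (1 XOR 1)) OR ((NOT 1 OR NOT 0) OR (0 XOR 1))) -> 1
  row 30 [11110]: (((0 AND 1) AND (0 XOR 0)) OR ((NOT 1 OR NOT 1) OR (1 XOR 1))) -> 0
  row 31 [11111]: (((1 AND 1) AND (1 XOR 1)) OR ((NOT 1 OR NOT 1) OR (1 XOR 1))) -> 0
Full result column, 8 rows per line (x1,x2 fixed per line; x3,x4,x5 runs 000..111 left to right):
  rows 0-7 [x1,x2=00]: 11111111  (ones: 8)
  rows 8-15 [x1,x2=01]: 11111111  (ones: 8)
  rows 16-23 [x1,x2=10]: 11001100  (ones: 4)
  rows 24-31 [x1,x2=11]: 11001100  (ones: 4)
Count of 1-rows = 8+8+4+4 = 24

24


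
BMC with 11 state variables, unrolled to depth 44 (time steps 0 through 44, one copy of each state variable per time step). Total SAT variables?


BMC unrolls to depth k, creating one copy of each state var for steps 0..k.
Step count = 44 + 1 = 45 (steps 0 through 44)
Vars per step = 11
Total = 11 * 45 = 495

495


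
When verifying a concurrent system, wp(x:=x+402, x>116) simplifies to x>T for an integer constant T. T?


Formula: wp(x:=E, P) = P[E/x] (substitute E for x in postcondition)
Step 1: Postcondition: x>116
Step 2: Substitute x+402 for x: x+402>116
Step 3: Solve for x: x > 116-402 = -286

-286


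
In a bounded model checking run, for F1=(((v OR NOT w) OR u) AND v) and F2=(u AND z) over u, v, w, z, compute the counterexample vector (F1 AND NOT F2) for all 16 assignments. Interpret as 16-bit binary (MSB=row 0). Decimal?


F1 = (((v OR NOT w) OR u) AND v)
F2 = (u AND z)
Counterexample to F1=>F2 is where F1=1 and F2=0.
Evaluate each row (bits = u,v,w,z, MSB first):
  row 0 [0000]: F1=0 F2=0 -> F1&~F2 -> 0
  row 1 [0001]: F1=0 F2=0 -> F1&~F2 -> 0
  row 2 [0010]: F1=0 F2=0 -> F1&~F2 -> 0
  row 3 [0011]: F1=0 F2=0 -> F1&~F2 -> 0
  row 4 [0100]: F1=1 F2=0 -> F1&~F2 -> 1
  row 5 [0101]: F1=1 F2=0 -> F1&~F2 -> 1
  row 6 [0110]: F1=1 F2=0 -> F1&~F2 -> 1
  row 7 [0111]: F1=1 F2=0 -> F1&~F2 -> 1
  row 8 [1000]: F1=0 F2=0 -> F1&~F2 -> 0
  row 9 [1001]: F1=0 F2=1 -> F1&~F2 -> 0
  row 10 [1010]: F1=0 F2=0 -> F1&~F2 -> 0
  row 11 [1011]: F1=0 F2=1 -> F1&~F2 -> 0
  row 12 [1100]: F1=1 F2=0 -> F1&~F2 -> 1
  row 13 [1101]: F1=1 F2=1 -> F1&~F2 -> 0
  row 14 [1110]: F1=1 F2=0 -> F1&~F2 -> 1
  row 15 [1111]: F1=1 F2=1 -> F1&~F2 -> 0
Full result column, 4 rows per line (u,v fixed per line; w,z runs 00..11 left to right):
  rows 0-3 [u,v=00]: 0000  = hex 0
  rows 4-7 [u,v=01]: 1111  = hex F
  rows 8-11 [u,v=10]: 0000  = hex 0
  rows 12-15 [u,v=11]: 1010  = hex A
Counterexample vector (row 0 .. row 15) = 0000111100001010
Output column grouped in 4s = 0000 1111 0000 1010 = 0x0F0A
Convert to decimal digit by digit (value = value*16 + digit):
  0 -> 0
  0*16 + 15 (F) = 15
  15*16 + 0 = 240
  240*16 + 10 (A) = 3850
Decimal = 3850

3850


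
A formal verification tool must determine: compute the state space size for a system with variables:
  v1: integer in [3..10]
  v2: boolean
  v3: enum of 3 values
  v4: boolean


State space = product of domain sizes of all variables.
Domain sizes:
  v1 (integer in [3..10]): 8
  v2 (boolean): 2
  v3 (enum of 3 values): 3
  v4 (boolean): 2
Product = 8 * 2 * 3 * 2 = 96

96


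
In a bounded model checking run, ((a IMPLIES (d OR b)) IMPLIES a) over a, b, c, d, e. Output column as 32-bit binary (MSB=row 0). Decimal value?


Formula: ((a IMPLIES (d OR b)) IMPLIES a) over a, b, c, d, e (32 rows)
Evaluate each row (bits = a,b,c,d,e, MSB first):
  row 0 [00000]: ((0 IMPLIES (0 OR 0)) IMPLIES 0) -> 0
  row 1 [00001]: ((0 IMPLIES (0 OR 0)) IMPLIES 0) -> 0
  row 2 [00010]: ((0 IMPLIES (1 OR 0)) IMPLIES 0) -> 0
  row 3 [00011]: ((0 IMPLIES (1 OR 0)) IMPLIES 0) -> 0
  row 4 [00100]: ((0 IMPLIES (0 OR 0)) IMPLIES 0) -> 0
  row 5 [00101]: ((0 IMPLIES (0 OR 0)) IMPLIES 0) -> 0
  row 6 [00110]: ((0 IMPLIES (1 OR 0)) IMPLIES 0) -> 0
  row 7 [00111]: ((0 IMPLIES (1 OR 0)) IMPLIES 0) -> 0
  row 8 [01000]: ((0 IMPLIES (0 OR 1)) IMPLIES 0) -> 0
  row 9 [01001]: ((0 IMPLIES (0 OR 1)) IMPLIES 0) -> 0
  row 10 [01010]: ((0 IMPLIES (1 OR 1)) IMPLIES 0) -> 0
  row 11 [01011]: ((0 IMPLIES (1 OR 1)) IMPLIES 0) -> 0
  row 12 [01100]: ((0 IMPLIES (0 OR 1)) IMPLIES 0) -> 0
  row 13 [01101]: ((0 IMPLIES (0 OR 1)) IMPLIES 0) -> 0
  row 14 [01110]: ((0 IMPLIES (1 OR 1)) IMPLIES 0) -> 0
  row 15 [01111]: ((0 IMPLIES (1 OR 1)) IMPLIES 0) -> 0
  row 16 [10000]: ((1 IMPLIES (0 OR 0)) IMPLIES 1) -> 1
  row 17 [10001]: ((1 IMPLIES (0 OR 0)) IMPLIES 1) -> 1
  row 18 [10010]: ((1 IMPLIES (1 OR 0)) IMPLIES 1) -> 1
  row 19 [10011]: ((1 IMPLIES (1 OR 0)) IMPLIES 1) -> 1
  row 20 [10100]: ((1 IMPLIES (0 OR 0)) IMPLIES 1) -> 1
  row 21 [10101]: ((1 IMPLIES (0 OR 0)) IMPLIES 1) -> 1
  row 22 [10110]: ((1 IMPLIES (1 OR 0)) IMPLIES 1) -> 1
  row 23 [10111]: ((1 IMPLIES (1 OR 0)) IMPLIES 1) -> 1
  row 24 [11000]: ((1 IMPLIES (0 OR 1)) IMPLIES 1) -> 1
  row 25 [11001]: ((1 IMPLIES (0 OR 1)) IMPLIES 1) -> 1
  row 26 [11010]: ((1 IMPLIES (1 OR 1)) IMPLIES 1) -> 1
  row 27 [11011]: ((1 IMPLIES (1 OR 1)) IMPLIES 1) -> 1
  row 28 [11100]: ((1 IMPLIES (0 OR 1)) IMPLIES 1) -> 1
  row 29 [11101]: ((1 IMPLIES (0 OR 1)) IMPLIES 1) -> 1
  row 30 [11110]: ((1 IMPLIES (1 OR 1)) IMPLIES 1) -> 1
  row 31 [11111]: ((1 IMPLIES (1 OR 1)) IMPLIES 1) -> 1
Full result column, 4 rows per line (a,b,c fixed per line; d,e runs 00..11 left to right):
  rows 0-3 [a,b,c=000]: 0000  = hex 0
  rows 4-7 [a,b,c=001]: 0000  = hex 0
  rows 8-11 [a,b,c=010]: 0000  = hex 0
  rows 12-15 [a,b,c=011]: 0000  = hex 0
  rows 16-19 [a,b,c=100]: 1111  = hex F
  rows 20-23 [a,b,c=101]: 1111  = hex F
  rows 24-27 [a,b,c=110]: 1111  = hex F
  rows 28-31 [a,b,c=111]: 1111  = hex F
Output column (row 0 .. row 31) = 00000000000000001111111111111111
Output column grouped in 4s = 0000 0000 0000 0000 1111 1111 1111 1111 = 0x0000FFFF
Convert to decimal digit by digit (value = value*16 + digit):
  0 -> 0
  0*16 + 0 = 0
  0*16 + 0 = 0
  0*16 + 0 = 0
  0*16 + 15 (F) = 15
  15*16 + 15 (F) = 255
  255*16 + 15 (F) = 4095
  4095*16 + 15 (F) = 65535
Decimal = 65535

65535


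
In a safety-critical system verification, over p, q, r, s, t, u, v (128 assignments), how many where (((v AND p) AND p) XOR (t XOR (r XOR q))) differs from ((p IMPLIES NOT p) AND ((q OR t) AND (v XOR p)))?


F1 = (((v AND p) AND p) XOR (t XOR (r XOR q)))
F2 = ((p IMPLIES NOT p) AND ((q OR t) AND (v XOR p)))
Evaluate both on each of 128 rows (bits = p,q,r,s,t,u,v):
  row 0 [0000000]: F1=0 F2=0 -> 0
  row 1 [0000001]: F1=0 F2=0 -> 0
  row 2 [0000010]: F1=0 F2=0 -> 0
  row 3 [0000011]: F1=0 F2=0 -> 0
  row 4 [0000100]: F1=1 F2=0 (differ) -> 1
  (every remaining row is evaluated the same way; all 128 results are listed next)
Full result column, 8 rows per line (p,q,r,s fixed per line; t,u,v runs 000..111 left to right):
  rows 0-7 [p,q,r,s=0000]: 00001010  (ones: 2)
  rows 8-15 [p,q,r,s=0001]: 00001010  (ones: 2)
  rows 16-23 [p,q,r,s=0010]: 11110101  (ones: 6)
  rows 24-31 [p,q,r,s=0011]: 11110101  (ones: 6)
  rows 32-39 [p,q,r,s=0100]: 10100101  (ones: 4)
  rows 40-47 [p,q,r,s=0101]: 10100101  (ones: 4)
  rows 48-55 [p,q,r,s=0110]: 01011010  (ones: 4)
  rows 56-63 [p,q,r,s=0111]: 01011010  (ones: 4)
  rows 64-71 [p,q,r,s=1000]: 01011010  (ones: 4)
  rows 72-79 [p,q,r,s=1001]: 01011010  (ones: 4)
  rows 80-87 [p,q,r,s=1010]: 10100101  (ones: 4)
  rows 88-95 [p,q,r,s=1011]: 10100101  (ones: 4)
  rows 96-103 [p,q,r,s=1100]: 10100101  (ones: 4)
  rows 104-111 [p,q,r,s=1101]: 10100101  (ones: 4)
  rows 112-119 [p,q,r,s=1110]: 01011010  (ones: 4)
  rows 120-127 [p,q,r,s=1111]: 01011010  (ones: 4)
Disagreements = 2+2+6+6+4+4+4+4+4+4+4+4+4+4+4+4 = 64

64


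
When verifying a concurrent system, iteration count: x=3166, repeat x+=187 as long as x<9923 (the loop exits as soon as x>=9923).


Step 1: x goes from 3166 toward 9923 by 187; the body runs while x<9923, so iterations = ceil((bound-start)/step)
Step 2: Distance=6757
Step 3: ceil(6757/187)=37

37


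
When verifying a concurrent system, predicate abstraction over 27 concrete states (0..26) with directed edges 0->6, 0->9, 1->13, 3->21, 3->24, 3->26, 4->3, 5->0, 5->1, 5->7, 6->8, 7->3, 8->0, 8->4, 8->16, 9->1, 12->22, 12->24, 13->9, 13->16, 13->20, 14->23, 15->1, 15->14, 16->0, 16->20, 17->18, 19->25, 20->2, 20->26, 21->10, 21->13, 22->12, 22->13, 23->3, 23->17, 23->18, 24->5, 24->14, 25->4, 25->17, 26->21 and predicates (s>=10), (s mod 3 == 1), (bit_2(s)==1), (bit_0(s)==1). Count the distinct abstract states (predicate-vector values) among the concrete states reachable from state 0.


BFS from 0:
Concrete reachable: {0, 1, 2, 3, 4, 5, 6, 7, 8, 9, 10, 13, 14, 16, 17, 18, 20, 21, 23, 24, 26}
Abstract via predicates (s>=10), (s mod 3 == 1), (bit_2(s)==1), (bit_0(s)==1):
  (0,0,0,0) <- {0, 2, 8}
  (0,0,0,1) <- {3, 9}
  (0,0,1,0) <- {6}
  (0,0,1,1) <- {5}
  (0,1,0,1) <- {1}
  (0,1,1,0) <- {4}
  (0,1,1,1) <- {7}
  (1,0,0,0) <- {18, 24, 26}
  (1,0,0,1) <- {17}
  (1,0,1,0) <- {14, 20}
  (1,0,1,1) <- {21, 23}
  (1,1,0,0) <- {10, 16}
  (1,1,1,1) <- {13}
Distinct abstract states = 13

13


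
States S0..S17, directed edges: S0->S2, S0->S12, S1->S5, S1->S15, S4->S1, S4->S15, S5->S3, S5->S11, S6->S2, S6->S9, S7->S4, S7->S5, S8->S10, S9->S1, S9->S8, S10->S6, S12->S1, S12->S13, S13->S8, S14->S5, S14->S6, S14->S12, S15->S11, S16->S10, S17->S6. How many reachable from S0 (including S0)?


BFS from S0:
  layer 0: {S0}
  layer 1: {S2, S12}
  layer 2: {S1, S13}
  layer 3: {S5, S8, S15}
  layer 4: {S3, S10, S11}
  layer 5: {S6}
  layer 6: {S9}
Reachable set: {S0, S1, S2, S3, S5, S6, S8, S9, S10, S11, S12, S13, S15}
Count = 13

13


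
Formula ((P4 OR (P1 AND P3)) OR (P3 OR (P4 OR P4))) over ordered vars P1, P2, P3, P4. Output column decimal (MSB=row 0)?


Formula: ((P4 OR (P1 AND P3)) OR (P3 OR (P4 OR P4))) over P1, P2, P3, P4 (16 rows)
Evaluate each row (bits = P1,P2,P3,P4, MSB first):
  row 0 [0000]: ((0 OR (0 AND 0)) OR (0 OR (0 OR 0))) -> 0
  row 1 [0001]: ((1 OR (0 AND 0)) OR (0 OR (1 OR 1))) -> 1
  row 2 [0010]: ((0 OR (0 AND 1)) OR (1 OR (0 OR 0))) -> 1
  row 3 [0011]: ((1 OR (0 AND 1)) OR (1 OR (1 OR 1))) -> 1
  row 4 [0100]: ((0 OR (0 AND 0)) OR (0 OR (0 OR 0))) -> 0
  row 5 [0101]: ((1 OR (0 AND 0)) OR (0 OR (1 OR 1))) -> 1
  row 6 [0110]: ((0 OR (0 AND 1)) OR (1 OR (0 OR 0))) -> 1
  row 7 [0111]: ((1 OR (0 AND 1)) OR (1 OR (1 OR 1))) -> 1
  row 8 [1000]: ((0 OR (1 AND 0)) OR (0 OR (0 OR 0))) -> 0
  row 9 [1001]: ((1 OR (1 AND 0)) OR (0 OR (1 OR 1))) -> 1
  row 10 [1010]: ((0 OR (1 AND 1)) OR (1 OR (0 OR 0))) -> 1
  row 11 [1011]: ((1 OR (1 AND 1)) OR (1 OR (1 OR 1))) -> 1
  row 12 [1100]: ((0 OR (1 AND 0)) OR (0 OR (0 OR 0))) -> 0
  row 13 [1101]: ((1 OR (1 AND 0)) OR (0 OR (1 OR 1))) -> 1
  row 14 [1110]: ((0 OR (1 AND 1)) OR (1 OR (0 OR 0))) -> 1
  row 15 [1111]: ((1 OR (1 AND 1)) OR (1 OR (1 OR 1))) -> 1
Full result column, 4 rows per line (P1,P2 fixed per line; P3,P4 runs 00..11 left to right):
  rows 0-3 [P1,P2=00]: 0111  = hex 7
  rows 4-7 [P1,P2=01]: 0111  = hex 7
  rows 8-11 [P1,P2=10]: 0111  = hex 7
  rows 12-15 [P1,P2=11]: 0111  = hex 7
Output column (row 0 .. row 15) = 0111011101110111
Output column grouped in 4s = 0111 0111 0111 0111 = 0x7777
Convert to decimal digit by digit (value = value*16 + digit):
  7 -> 7
  7*16 + 7 = 119
  119*16 + 7 = 1911
  1911*16 + 7 = 30583
Decimal = 30583

30583


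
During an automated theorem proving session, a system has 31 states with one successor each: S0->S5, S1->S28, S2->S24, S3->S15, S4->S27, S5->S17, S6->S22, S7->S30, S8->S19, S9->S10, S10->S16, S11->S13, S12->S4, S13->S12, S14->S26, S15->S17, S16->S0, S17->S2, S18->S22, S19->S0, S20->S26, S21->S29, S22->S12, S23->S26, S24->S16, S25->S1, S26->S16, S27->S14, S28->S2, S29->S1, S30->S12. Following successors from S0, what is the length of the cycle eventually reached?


Trace from S0 until a state repeats:
  S0 -> S5 -> S17 -> S2 -> S24 -> S16 -> S0
S0 first seen at step 0, revisited at step 6.
Cycle length = 6 - 0 = 6

6


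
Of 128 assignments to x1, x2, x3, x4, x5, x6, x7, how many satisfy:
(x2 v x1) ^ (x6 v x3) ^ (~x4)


CNF with 3 clauses over 7 vars (128 assignments).
An assignment satisfies CNF iff every clause has >=1 true literal.
Check each row (bits = x1,x2,x3,x4,x5,x6,x7; clause T/F shown):
  row 0 [0000000]: clauses=FFT -> 0
  row 1 [0000001]: clauses=FFT -> 0
  row 2 [0000010]: clauses=FTT -> 0
  row 3 [0000011]: clauses=FTT -> 0
  row 4 [0000100]: clauses=FFT -> 0
  (every remaining row is evaluated the same way; all 128 results are listed next)
Full result column, 8 rows per line (x1,x2,x3,x4 fixed per line; x5,x6,x7 runs 000..111 left to right):
  rows 0-7 [x1,x2,x3,x4=0000]: 00000000  (ones: 0)
  rows 8-15 [x1,x2,x3,x4=0001]: 00000000  (ones: 0)
  rows 16-23 [x1,x2,x3,x4=0010]: 00000000  (ones: 0)
  rows 24-31 [x1,x2,x3,x4=0011]: 00000000  (ones: 0)
  rows 32-39 [x1,x2,x3,x4=0100]: 00110011  (ones: 4)
  rows 40-47 [x1,x2,x3,x4=0101]: 00000000  (ones: 0)
  rows 48-55 [x1,x2,x3,x4=0110]: 11111111  (ones: 8)
  rows 56-63 [x1,x2,x3,x4=0111]: 00000000  (ones: 0)
  rows 64-71 [x1,x2,x3,x4=1000]: 00110011  (ones: 4)
  rows 72-79 [x1,x2,x3,x4=1001]: 00000000  (ones: 0)
  rows 80-87 [x1,x2,x3,x4=1010]: 11111111  (ones: 8)
  rows 88-95 [x1,x2,x3,x4=1011]: 00000000  (ones: 0)
  rows 96-103 [x1,x2,x3,x4=1100]: 00110011  (ones: 4)
  rows 104-111 [x1,x2,x3,x4=1101]: 00000000  (ones: 0)
  rows 112-119 [x1,x2,x3,x4=1110]: 11111111  (ones: 8)
  rows 120-127 [x1,x2,x3,x4=1111]: 00000000  (ones: 0)
Satisfying assignments = 0+0+0+0+4+0+8+0+4+0+8+0+4+0+8+0 = 36

36


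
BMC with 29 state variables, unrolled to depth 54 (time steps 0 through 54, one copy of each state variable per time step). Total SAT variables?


BMC unrolls to depth k, creating one copy of each state var for steps 0..k.
Step count = 54 + 1 = 55 (steps 0 through 54)
Vars per step = 29
Total = 29 * 55 = 1595

1595


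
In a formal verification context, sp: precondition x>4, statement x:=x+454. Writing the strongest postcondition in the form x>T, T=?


Formula: sp(P, x:=E) = exists old_x. (x = E[old_x/x]) AND P[old_x/x] (old_x is the value of x before the assignment; eliminate old_x by solving x = E[old_x/x] for old_x)
Step 1: Precondition P: x>4, i.e. old_x > 4
Step 2: Assignment gives x = old_x + 454, so old_x = x - 454
Step 3: Substitute into P: x - 454 > 4
Step 4: Simplify: x > 4+454 = 458

458


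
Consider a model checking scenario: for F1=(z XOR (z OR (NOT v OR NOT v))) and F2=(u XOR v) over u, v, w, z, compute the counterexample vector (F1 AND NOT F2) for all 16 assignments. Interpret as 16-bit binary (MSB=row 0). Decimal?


F1 = (z XOR (z OR (NOT v OR NOT v)))
F2 = (u XOR v)
Counterexample to F1=>F2 is where F1=1 and F2=0.
Evaluate each row (bits = u,v,w,z, MSB first):
  row 0 [0000]: F1=1 F2=0 -> F1&~F2 -> 1
  row 1 [0001]: F1=0 F2=0 -> F1&~F2 -> 0
  row 2 [0010]: F1=1 F2=0 -> F1&~F2 -> 1
  row 3 [0011]: F1=0 F2=0 -> F1&~F2 -> 0
  row 4 [0100]: F1=0 F2=1 -> F1&~F2 -> 0
  row 5 [0101]: F1=0 F2=1 -> F1&~F2 -> 0
  row 6 [0110]: F1=0 F2=1 -> F1&~F2 -> 0
  row 7 [0111]: F1=0 F2=1 -> F1&~F2 -> 0
  row 8 [1000]: F1=1 F2=1 -> F1&~F2 -> 0
  row 9 [1001]: F1=0 F2=1 -> F1&~F2 -> 0
  row 10 [1010]: F1=1 F2=1 -> F1&~F2 -> 0
  row 11 [1011]: F1=0 F2=1 -> F1&~F2 -> 0
  row 12 [1100]: F1=0 F2=0 -> F1&~F2 -> 0
  row 13 [1101]: F1=0 F2=0 -> F1&~F2 -> 0
  row 14 [1110]: F1=0 F2=0 -> F1&~F2 -> 0
  row 15 [1111]: F1=0 F2=0 -> F1&~F2 -> 0
Full result column, 4 rows per line (u,v fixed per line; w,z runs 00..11 left to right):
  rows 0-3 [u,v=00]: 1010  = hex A
  rows 4-7 [u,v=01]: 0000  = hex 0
  rows 8-11 [u,v=10]: 0000  = hex 0
  rows 12-15 [u,v=11]: 0000  = hex 0
Counterexample vector (row 0 .. row 15) = 1010000000000000
Output column grouped in 4s = 1010 0000 0000 0000 = 0xA000
Convert to decimal digit by digit (value = value*16 + digit):
  A -> 10
  10*16 + 0 = 160
  160*16 + 0 = 2560
  2560*16 + 0 = 40960
Decimal = 40960

40960


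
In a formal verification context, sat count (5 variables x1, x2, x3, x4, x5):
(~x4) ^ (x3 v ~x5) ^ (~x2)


CNF with 3 clauses over 5 vars (32 assignments).
An assignment satisfies CNF iff every clause has >=1 true literal.
Check each row (bits = x1,x2,x3,x4,x5; clause T/F shown):
  row 0 [00000]: clauses=TTT -> 1
  row 1 [00001]: clauses=TFT -> 0
  row 2 [00010]: clauses=FTT -> 0
  row 3 [00011]: clauses=FFT -> 0
  row 4 [00100]: clauses=TTT -> 1
  row 5 [00101]: clauses=TTT -> 1
  row 6 [00110]: clauses=FTT -> 0
  row 7 [00111]: clauses=FTT -> 0
  row 8 [01000]: clauses=TTF -> 0
  row 9 [01001]: clauses=TFF -> 0
  row 10 [01010]: clauses=FTF -> 0
  row 11 [01011]: clauses=FFF -> 0
  row 12 [01100]: clauses=TTF -> 0
  row 13 [01101]: clauses=TTF -> 0
  row 14 [01110]: clauses=FTF -> 0
  row 15 [01111]: clauses=FTF -> 0
  row 16 [10000]: clauses=TTT -> 1
  row 17 [10001]: clauses=TFT -> 0
  row 18 [10010]: clauses=FTT -> 0
  row 19 [10011]: clauses=FFT -> 0
  row 20 [10100]: clauses=TTT -> 1
  row 21 [10101]: clauses=TTT -> 1
  row 22 [10110]: clauses=FTT -> 0
  row 23 [10111]: clauses=FTT -> 0
  row 24 [11000]: clauses=TTF -> 0
  row 25 [11001]: clauses=TFF -> 0
  row 26 [11010]: clauses=FTF -> 0
  row 27 [11011]: clauses=FFF -> 0
  row 28 [11100]: clauses=TTF -> 0
  row 29 [11101]: clauses=TTF -> 0
  row 30 [11110]: clauses=FTF -> 0
  row 31 [11111]: clauses=FTF -> 0
Full result column, 8 rows per line (x1,x2 fixed per line; x3,x4,x5 runs 000..111 left to right):
  rows 0-7 [x1,x2=00]: 10001100  (ones: 3)
  rows 8-15 [x1,x2=01]: 00000000  (ones: 0)
  rows 16-23 [x1,x2=10]: 10001100  (ones: 3)
  rows 24-31 [x1,x2=11]: 00000000  (ones: 0)
Satisfying assignments = 3+0+3+0 = 6

6


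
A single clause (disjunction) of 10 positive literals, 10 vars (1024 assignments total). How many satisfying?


Step 1: Total=2^10=1024
Step 2: Unsat when all 10 false: 2^0=1
Step 3: Sat=1024-1=1023

1023


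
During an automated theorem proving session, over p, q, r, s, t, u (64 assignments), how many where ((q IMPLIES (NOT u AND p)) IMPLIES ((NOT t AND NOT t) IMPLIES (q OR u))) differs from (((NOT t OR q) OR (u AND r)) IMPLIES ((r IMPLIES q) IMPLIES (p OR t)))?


F1 = ((q IMPLIES (NOT u AND p)) IMPLIES ((NOT t AND NOT t) IMPLIES (q OR u)))
F2 = (((NOT t OR q) OR (u AND r)) IMPLIES ((r IMPLIES q) IMPLIES (p OR t)))
Evaluate both on each of 64 rows (bits = p,q,r,s,t,u):
  row 0 [000000]: F1=0 F2=0 -> 0
  row 1 [000001]: F1=1 F2=0 (differ) -> 1
  row 2 [000010]: F1=1 F2=1 -> 0
  row 3 [000011]: F1=1 F2=1 -> 0
  row 4 [000100]: F1=0 F2=0 -> 0
  (every remaining row is evaluated the same way; all 64 results are listed next)
Full result column, 8 rows per line (p,q,r fixed per line; s,t,u runs 000..111 left to right):
  rows 0-7 [p,q,r=000]: 01000100  (ones: 2)
  rows 8-15 [p,q,r=001]: 10001000  (ones: 2)
  rows 16-23 [p,q,r=010]: 11001100  (ones: 4)
  rows 24-31 [p,q,r=011]: 11001100  (ones: 4)
  rows 32-39 [p,q,r=100]: 10001000  (ones: 2)
  rows 40-47 [p,q,r=101]: 10001000  (ones: 2)
  rows 48-55 [p,q,r=110]: 00000000  (ones: 0)
  rows 56-63 [p,q,r=111]: 00000000  (ones: 0)
Disagreements = 2+2+4+4+2+2+0+0 = 16

16


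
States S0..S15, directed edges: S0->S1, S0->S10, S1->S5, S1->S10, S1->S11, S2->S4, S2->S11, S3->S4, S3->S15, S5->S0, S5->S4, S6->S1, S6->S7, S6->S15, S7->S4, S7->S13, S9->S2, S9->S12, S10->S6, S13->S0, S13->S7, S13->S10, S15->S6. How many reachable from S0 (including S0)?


BFS from S0:
  layer 0: {S0}
  layer 1: {S1, S10}
  layer 2: {S5, S6, S11}
  layer 3: {S4, S7, S15}
  layer 4: {S13}
Reachable set: {S0, S1, S4, S5, S6, S7, S10, S11, S13, S15}
Count = 10

10


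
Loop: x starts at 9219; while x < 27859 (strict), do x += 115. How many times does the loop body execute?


Step 1: x goes from 9219 toward 27859 by 115; the body runs while x<27859, so iterations = ceil((bound-start)/step)
Step 2: Distance=18640
Step 3: ceil(18640/115)=163

163


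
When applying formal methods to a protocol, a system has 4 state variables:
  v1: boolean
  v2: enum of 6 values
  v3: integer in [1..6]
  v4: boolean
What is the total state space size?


State space = product of domain sizes of all variables.
Domain sizes:
  v1 (boolean): 2
  v2 (enum of 6 values): 6
  v3 (integer in [1..6]): 6
  v4 (boolean): 2
Product = 2 * 6 * 6 * 2 = 144

144


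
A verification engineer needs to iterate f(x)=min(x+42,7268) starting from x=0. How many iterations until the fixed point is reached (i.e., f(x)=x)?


Step 1: x=0, cap=7268, increment=42
Step 2: x grows by 42 each step until capped at 7268; fixed point is x=7268
Step 3: iterations = ceil(7268/42) = 174

174


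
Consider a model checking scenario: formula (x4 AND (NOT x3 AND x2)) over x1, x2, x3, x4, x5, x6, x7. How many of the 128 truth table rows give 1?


Formula: (x4 AND (NOT x3 AND x2)) over 7 vars (128 rows)
Evaluate each row (x1, x2, x3, x4, x5, x6, x7 as bits, MSB first):
  row 0 [0000000]: (0 AND (NOT 0 AND 0)) -> 0
  row 1 [0000001]: (0 AND (NOT 0 AND 0)) -> 0
  row 2 [0000010]: (0 AND (NOT 0 AND 0)) -> 0
  row 3 [0000011]: (0 AND (NOT 0 AND 0)) -> 0
  row 4 [0000100]: (0 AND (NOT 0 AND 0)) -> 0
  (every remaining row is evaluated the same way; all 128 results are listed next)
Full result column, 8 rows per line (x1,x2,x3,x4 fixed per line; x5,x6,x7 runs 000..111 left to right):
  rows 0-7 [x1,x2,x3,x4=0000]: 00000000  (ones: 0)
  rows 8-15 [x1,x2,x3,x4=0001]: 00000000  (ones: 0)
  rows 16-23 [x1,x2,x3,x4=0010]: 00000000  (ones: 0)
  rows 24-31 [x1,x2,x3,x4=0011]: 00000000  (ones: 0)
  rows 32-39 [x1,x2,x3,x4=0100]: 00000000  (ones: 0)
  rows 40-47 [x1,x2,x3,x4=0101]: 11111111  (ones: 8)
  rows 48-55 [x1,x2,x3,x4=0110]: 00000000  (ones: 0)
  rows 56-63 [x1,x2,x3,x4=0111]: 00000000  (ones: 0)
  rows 64-71 [x1,x2,x3,x4=1000]: 00000000  (ones: 0)
  rows 72-79 [x1,x2,x3,x4=1001]: 00000000  (ones: 0)
  rows 80-87 [x1,x2,x3,x4=1010]: 00000000  (ones: 0)
  rows 88-95 [x1,x2,x3,x4=1011]: 00000000  (ones: 0)
  rows 96-103 [x1,x2,x3,x4=1100]: 00000000  (ones: 0)
  rows 104-111 [x1,x2,x3,x4=1101]: 11111111  (ones: 8)
  rows 112-119 [x1,x2,x3,x4=1110]: 00000000  (ones: 0)
  rows 120-127 [x1,x2,x3,x4=1111]: 00000000  (ones: 0)
Count of 1-rows = 0+0+0+0+0+8+0+0+0+0+0+0+0+8+0+0 = 16

16


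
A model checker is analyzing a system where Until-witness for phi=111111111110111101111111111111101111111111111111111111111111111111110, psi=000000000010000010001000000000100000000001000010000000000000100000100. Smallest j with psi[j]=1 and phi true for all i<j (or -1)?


(phi U psi) at 0: need smallest j with psi[j]=1 and phi[i]=1 for all i in [0,j).
Scan from step 0:
  step 0: phi=1, psi=0 -> continue
  step 1: phi=1, psi=0 -> continue
  step 2: phi=1, psi=0 -> continue
  step 3: phi=1, psi=0 -> continue
  step 10: psi=1 and phi held for [0,10) -> witness found
Witness step = 10

10


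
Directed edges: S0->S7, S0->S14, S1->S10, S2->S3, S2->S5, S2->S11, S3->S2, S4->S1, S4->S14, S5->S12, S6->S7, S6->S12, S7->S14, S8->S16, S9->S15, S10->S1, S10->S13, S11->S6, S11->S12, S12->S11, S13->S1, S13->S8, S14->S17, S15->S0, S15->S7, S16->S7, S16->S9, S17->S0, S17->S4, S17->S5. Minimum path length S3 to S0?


BFS layer-by-layer from S3:
  dist 0: {S3}
  dist 1: {S2}
  dist 2: {S5, S11}
  dist 3: {S6, S12}
  dist 4: {S7}
  dist 5: {S14}
  dist 6: {S17}
  dist 7: {S0, S4}
  -> S0 reached at distance 7
Shortest path length = 7

7


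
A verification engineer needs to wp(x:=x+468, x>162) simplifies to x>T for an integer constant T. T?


Formula: wp(x:=E, P) = P[E/x] (substitute E for x in postcondition)
Step 1: Postcondition: x>162
Step 2: Substitute x+468 for x: x+468>162
Step 3: Solve for x: x > 162-468 = -306

-306


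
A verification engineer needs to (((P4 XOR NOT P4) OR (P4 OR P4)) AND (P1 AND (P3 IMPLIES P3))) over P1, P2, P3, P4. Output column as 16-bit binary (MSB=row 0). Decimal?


Formula: (((P4 XOR NOT P4) OR (P4 OR P4)) AND (P1 AND (P3 IMPLIES P3))) over P1, P2, P3, P4 (16 rows)
Evaluate each row (bits = P1,P2,P3,P4, MSB first):
  row 0 [0000]: (((0 XOR NOT 0) OR (0 OR 0)) AND (0 AND (0 IMPLIES 0))) -> 0
  row 1 [0001]: (((1 XOR NOT 1) OR (1 OR 1)) AND (0 AND (0 IMPLIES 0))) -> 0
  row 2 [0010]: (((0 XOR NOT 0) OR (0 OR 0)) AND (0 AND (1 IMPLIES 1))) -> 0
  row 3 [0011]: (((1 XOR NOT 1) OR (1 OR 1)) AND (0 AND (1 IMPLIES 1))) -> 0
  row 4 [0100]: (((0 XOR NOT 0) OR (0 OR 0)) AND (0 AND (0 IMPLIES 0))) -> 0
  row 5 [0101]: (((1 XOR NOT 1) OR (1 OR 1)) AND (0 AND (0 IMPLIES 0))) -> 0
  row 6 [0110]: (((0 XOR NOT 0) OR (0 OR 0)) AND (0 AND (1 IMPLIES 1))) -> 0
  row 7 [0111]: (((1 XOR NOT 1) OR (1 OR 1)) AND (0 AND (1 IMPLIES 1))) -> 0
  row 8 [1000]: (((0 XOR NOT 0) OR (0 OR 0)) AND (1 AND (0 IMPLIES 0))) -> 1
  row 9 [1001]: (((1 XOR NOT 1) OR (1 OR 1)) AND (1 AND (0 IMPLIES 0))) -> 1
  row 10 [1010]: (((0 XOR NOT 0) OR (0 OR 0)) AND (1 AND (1 IMPLIES 1))) -> 1
  row 11 [1011]: (((1 XOR NOT 1) OR (1 OR 1)) AND (1 AND (1 IMPLIES 1))) -> 1
  row 12 [1100]: (((0 XOR NOT 0) OR (0 OR 0)) AND (1 AND (0 IMPLIES 0))) -> 1
  row 13 [1101]: (((1 XOR NOT 1) OR (1 OR 1)) AND (1 AND (0 IMPLIES 0))) -> 1
  row 14 [1110]: (((0 XOR NOT 0) OR (0 OR 0)) AND (1 AND (1 IMPLIES 1))) -> 1
  row 15 [1111]: (((1 XOR NOT 1) OR (1 OR 1)) AND (1 AND (1 IMPLIES 1))) -> 1
Full result column, 4 rows per line (P1,P2 fixed per line; P3,P4 runs 00..11 left to right):
  rows 0-3 [P1,P2=00]: 0000  = hex 0
  rows 4-7 [P1,P2=01]: 0000  = hex 0
  rows 8-11 [P1,P2=10]: 1111  = hex F
  rows 12-15 [P1,P2=11]: 1111  = hex F
Output column (row 0 .. row 15) = 0000000011111111
Output column grouped in 4s = 0000 0000 1111 1111 = 0x00FF
Convert to decimal digit by digit (value = value*16 + digit):
  0 -> 0
  0*16 + 0 = 0
  0*16 + 15 (F) = 15
  15*16 + 15 (F) = 255
Decimal = 255

255


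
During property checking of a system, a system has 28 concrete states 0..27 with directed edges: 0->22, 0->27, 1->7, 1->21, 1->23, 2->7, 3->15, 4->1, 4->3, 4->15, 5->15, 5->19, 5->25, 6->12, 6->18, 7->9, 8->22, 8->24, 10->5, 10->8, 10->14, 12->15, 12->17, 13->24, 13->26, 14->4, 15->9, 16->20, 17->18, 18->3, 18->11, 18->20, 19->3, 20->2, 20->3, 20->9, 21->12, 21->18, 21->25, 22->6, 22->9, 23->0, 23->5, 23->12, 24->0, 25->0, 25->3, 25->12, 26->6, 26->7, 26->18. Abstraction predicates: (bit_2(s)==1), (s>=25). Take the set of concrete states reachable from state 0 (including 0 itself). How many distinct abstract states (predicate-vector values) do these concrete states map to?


BFS from 0:
Concrete reachable: {0, 2, 3, 6, 7, 9, 11, 12, 15, 17, 18, 20, 22, 27}
Abstract via predicates (bit_2(s)==1), (s>=25):
  (0,0) <- {0, 2, 3, 9, 11, 17, 18}
  (0,1) <- {27}
  (1,0) <- {6, 7, 12, 15, 20, 22}
Distinct abstract states = 3

3
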